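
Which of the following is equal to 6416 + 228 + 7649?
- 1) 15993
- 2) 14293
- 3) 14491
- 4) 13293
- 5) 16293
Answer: 2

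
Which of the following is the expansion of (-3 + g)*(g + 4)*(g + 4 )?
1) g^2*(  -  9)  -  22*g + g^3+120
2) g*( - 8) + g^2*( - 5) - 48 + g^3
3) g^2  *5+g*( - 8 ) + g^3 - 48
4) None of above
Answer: 3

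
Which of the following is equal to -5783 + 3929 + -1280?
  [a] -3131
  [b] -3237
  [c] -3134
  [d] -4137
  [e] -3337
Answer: c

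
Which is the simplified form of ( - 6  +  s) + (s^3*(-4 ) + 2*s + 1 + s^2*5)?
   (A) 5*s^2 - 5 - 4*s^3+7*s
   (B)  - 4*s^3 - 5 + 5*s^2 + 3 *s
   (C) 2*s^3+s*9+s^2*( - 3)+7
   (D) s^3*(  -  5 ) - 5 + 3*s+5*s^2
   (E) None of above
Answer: B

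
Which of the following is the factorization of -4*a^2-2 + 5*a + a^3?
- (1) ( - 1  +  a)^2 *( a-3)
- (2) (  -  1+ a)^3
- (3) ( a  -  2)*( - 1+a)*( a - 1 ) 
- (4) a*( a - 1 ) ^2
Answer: 3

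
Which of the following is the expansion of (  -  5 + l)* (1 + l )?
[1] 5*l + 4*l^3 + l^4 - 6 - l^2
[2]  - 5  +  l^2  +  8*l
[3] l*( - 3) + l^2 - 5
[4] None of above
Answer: 4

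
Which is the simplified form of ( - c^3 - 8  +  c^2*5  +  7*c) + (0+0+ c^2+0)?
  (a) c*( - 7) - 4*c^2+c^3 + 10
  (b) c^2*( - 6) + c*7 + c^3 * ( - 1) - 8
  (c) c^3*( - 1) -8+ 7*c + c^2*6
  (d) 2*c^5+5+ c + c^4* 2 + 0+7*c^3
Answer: c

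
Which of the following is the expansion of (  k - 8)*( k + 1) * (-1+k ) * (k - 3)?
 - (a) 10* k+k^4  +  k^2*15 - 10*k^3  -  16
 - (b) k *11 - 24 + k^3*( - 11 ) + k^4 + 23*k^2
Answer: b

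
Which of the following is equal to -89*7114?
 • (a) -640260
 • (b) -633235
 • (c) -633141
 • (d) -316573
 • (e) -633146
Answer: e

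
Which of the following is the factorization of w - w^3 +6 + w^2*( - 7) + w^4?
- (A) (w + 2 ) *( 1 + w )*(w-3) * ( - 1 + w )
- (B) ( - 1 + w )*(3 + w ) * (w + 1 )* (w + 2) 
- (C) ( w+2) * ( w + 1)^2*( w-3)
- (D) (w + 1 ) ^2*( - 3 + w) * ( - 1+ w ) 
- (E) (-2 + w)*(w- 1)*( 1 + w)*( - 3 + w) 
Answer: A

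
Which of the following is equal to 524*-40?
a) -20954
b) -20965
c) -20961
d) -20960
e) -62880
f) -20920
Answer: d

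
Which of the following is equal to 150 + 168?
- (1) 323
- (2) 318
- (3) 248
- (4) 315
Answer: 2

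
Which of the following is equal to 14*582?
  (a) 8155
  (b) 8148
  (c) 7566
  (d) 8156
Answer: b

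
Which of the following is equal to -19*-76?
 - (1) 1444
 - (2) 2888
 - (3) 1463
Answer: 1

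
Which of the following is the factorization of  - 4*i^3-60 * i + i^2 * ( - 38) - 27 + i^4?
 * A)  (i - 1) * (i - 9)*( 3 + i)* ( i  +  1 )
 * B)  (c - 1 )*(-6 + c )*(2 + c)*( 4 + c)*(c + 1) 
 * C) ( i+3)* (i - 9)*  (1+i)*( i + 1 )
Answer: C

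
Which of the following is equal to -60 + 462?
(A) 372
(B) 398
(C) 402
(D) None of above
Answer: C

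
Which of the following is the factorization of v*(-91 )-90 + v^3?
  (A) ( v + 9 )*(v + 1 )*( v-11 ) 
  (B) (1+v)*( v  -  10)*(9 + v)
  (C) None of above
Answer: B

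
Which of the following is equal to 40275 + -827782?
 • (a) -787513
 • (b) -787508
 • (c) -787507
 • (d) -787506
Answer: c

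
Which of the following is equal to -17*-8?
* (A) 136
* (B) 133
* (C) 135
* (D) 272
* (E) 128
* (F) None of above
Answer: A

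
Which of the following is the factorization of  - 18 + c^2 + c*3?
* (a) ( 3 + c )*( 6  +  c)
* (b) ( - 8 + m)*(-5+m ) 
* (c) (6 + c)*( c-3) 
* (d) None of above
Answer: c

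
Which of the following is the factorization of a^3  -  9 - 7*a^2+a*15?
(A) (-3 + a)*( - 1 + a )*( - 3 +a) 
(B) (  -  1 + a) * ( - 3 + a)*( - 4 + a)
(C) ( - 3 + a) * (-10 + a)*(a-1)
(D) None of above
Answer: A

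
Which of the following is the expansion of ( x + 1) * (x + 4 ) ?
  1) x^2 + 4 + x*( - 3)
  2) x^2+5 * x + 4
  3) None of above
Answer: 2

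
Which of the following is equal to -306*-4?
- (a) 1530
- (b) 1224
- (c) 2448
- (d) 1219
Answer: b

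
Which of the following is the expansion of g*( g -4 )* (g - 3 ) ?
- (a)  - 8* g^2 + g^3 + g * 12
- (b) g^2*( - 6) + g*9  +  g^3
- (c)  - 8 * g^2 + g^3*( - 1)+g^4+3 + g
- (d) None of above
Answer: d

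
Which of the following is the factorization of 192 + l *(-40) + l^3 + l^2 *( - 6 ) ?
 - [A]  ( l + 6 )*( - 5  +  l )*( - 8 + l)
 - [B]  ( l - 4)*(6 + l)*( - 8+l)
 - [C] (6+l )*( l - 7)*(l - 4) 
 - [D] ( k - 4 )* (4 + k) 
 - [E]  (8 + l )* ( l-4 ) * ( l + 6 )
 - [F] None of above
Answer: B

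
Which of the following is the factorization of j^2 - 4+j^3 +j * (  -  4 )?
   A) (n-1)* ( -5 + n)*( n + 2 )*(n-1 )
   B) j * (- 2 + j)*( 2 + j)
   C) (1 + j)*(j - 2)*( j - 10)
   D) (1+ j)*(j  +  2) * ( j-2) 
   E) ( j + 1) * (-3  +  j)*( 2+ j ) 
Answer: D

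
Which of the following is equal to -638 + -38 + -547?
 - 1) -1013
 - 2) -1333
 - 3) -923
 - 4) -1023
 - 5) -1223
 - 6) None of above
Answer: 5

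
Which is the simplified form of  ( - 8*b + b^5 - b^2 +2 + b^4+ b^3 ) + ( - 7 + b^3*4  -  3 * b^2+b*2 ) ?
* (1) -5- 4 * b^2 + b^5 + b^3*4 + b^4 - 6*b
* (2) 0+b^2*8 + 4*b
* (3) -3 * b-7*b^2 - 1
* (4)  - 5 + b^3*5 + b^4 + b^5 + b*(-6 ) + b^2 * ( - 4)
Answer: 4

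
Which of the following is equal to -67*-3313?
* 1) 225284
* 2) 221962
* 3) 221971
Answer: 3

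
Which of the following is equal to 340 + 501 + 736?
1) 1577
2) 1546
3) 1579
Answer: 1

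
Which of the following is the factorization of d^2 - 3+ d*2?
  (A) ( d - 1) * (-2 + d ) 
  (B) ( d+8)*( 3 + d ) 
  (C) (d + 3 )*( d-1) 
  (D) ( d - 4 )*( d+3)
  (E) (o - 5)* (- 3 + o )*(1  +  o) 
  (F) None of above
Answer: C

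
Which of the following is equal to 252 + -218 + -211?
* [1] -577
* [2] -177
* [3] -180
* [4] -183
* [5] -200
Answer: 2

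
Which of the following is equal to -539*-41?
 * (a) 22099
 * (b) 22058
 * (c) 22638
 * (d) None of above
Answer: a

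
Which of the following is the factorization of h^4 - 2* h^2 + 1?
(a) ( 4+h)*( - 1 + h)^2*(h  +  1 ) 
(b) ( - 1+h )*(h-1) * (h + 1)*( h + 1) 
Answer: b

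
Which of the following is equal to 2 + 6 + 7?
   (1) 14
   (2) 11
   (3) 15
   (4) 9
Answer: 3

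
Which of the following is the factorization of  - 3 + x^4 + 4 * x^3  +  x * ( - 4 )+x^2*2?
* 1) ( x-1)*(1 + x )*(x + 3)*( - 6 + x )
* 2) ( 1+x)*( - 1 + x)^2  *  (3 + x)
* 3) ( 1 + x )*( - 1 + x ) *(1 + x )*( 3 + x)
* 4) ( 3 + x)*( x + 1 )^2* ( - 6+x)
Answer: 3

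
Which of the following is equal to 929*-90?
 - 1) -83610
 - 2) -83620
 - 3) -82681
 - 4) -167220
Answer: 1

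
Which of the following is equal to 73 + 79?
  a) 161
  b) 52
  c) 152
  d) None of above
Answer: c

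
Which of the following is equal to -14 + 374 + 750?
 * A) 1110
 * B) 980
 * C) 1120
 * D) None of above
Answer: A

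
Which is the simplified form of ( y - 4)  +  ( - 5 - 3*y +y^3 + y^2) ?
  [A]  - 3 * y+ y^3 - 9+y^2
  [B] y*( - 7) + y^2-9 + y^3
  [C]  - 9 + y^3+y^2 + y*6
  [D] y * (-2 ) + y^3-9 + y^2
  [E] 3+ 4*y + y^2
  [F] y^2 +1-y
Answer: D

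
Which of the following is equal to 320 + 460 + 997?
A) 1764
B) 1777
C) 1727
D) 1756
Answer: B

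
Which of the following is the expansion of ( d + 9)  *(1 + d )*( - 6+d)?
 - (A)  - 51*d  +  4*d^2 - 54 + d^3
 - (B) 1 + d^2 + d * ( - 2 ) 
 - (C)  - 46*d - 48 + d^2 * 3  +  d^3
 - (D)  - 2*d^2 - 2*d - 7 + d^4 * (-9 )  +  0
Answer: A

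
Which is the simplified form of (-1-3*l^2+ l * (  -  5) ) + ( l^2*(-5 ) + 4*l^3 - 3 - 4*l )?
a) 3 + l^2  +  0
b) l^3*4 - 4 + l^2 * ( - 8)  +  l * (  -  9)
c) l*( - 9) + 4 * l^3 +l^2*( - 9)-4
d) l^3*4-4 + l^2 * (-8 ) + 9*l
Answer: b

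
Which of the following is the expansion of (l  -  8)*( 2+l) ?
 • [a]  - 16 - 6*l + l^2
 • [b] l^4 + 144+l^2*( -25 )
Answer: a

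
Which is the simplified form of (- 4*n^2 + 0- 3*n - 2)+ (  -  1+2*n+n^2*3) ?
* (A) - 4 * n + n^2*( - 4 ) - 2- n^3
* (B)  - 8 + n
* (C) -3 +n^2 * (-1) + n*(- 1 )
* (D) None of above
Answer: C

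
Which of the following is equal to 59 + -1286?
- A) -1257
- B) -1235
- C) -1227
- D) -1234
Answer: C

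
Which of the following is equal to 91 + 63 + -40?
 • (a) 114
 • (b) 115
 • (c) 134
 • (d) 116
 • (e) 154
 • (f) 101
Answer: a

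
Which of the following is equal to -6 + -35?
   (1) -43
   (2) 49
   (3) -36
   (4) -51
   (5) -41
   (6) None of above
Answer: 5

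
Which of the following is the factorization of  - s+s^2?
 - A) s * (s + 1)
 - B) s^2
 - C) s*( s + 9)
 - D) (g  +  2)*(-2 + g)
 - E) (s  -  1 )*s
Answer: E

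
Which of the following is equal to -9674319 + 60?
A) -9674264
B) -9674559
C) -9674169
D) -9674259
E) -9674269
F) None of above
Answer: D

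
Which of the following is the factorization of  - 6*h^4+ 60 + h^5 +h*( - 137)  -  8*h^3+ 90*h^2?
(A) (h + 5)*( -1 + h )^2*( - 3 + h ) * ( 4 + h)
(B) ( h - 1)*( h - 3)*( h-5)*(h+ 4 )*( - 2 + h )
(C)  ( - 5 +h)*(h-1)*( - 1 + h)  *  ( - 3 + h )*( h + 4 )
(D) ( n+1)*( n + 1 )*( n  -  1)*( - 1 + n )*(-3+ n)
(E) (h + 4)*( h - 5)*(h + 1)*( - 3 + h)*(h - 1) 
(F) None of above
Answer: C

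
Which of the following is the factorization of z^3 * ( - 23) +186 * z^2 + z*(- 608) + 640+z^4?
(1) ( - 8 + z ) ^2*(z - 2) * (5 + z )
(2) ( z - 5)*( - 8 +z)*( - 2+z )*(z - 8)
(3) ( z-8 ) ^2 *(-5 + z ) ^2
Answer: 2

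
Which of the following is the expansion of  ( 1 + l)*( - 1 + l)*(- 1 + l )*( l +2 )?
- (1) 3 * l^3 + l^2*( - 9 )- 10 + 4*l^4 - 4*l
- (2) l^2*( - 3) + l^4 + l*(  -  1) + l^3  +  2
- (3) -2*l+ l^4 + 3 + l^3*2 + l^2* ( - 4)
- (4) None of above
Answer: 2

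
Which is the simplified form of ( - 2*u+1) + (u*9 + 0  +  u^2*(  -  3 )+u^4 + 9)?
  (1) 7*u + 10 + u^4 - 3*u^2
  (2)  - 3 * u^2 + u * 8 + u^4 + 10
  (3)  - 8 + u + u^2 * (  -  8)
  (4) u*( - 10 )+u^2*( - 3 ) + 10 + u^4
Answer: 1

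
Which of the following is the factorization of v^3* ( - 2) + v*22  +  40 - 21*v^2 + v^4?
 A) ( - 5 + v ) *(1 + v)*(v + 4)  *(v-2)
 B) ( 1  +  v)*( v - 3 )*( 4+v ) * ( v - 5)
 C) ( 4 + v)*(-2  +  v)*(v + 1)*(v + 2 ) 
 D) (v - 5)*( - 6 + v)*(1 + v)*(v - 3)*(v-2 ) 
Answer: A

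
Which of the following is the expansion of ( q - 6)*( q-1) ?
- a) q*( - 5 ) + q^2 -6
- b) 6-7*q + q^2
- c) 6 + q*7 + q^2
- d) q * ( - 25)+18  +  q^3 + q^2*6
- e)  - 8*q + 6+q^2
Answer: b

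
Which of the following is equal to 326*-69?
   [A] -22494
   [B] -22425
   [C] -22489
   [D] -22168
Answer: A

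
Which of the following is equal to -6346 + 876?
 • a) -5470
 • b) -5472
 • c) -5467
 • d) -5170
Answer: a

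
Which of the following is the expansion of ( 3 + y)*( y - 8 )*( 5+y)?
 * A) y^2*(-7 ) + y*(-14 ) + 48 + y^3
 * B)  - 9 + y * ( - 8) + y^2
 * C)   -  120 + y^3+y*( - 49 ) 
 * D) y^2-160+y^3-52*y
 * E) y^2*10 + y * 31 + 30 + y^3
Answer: C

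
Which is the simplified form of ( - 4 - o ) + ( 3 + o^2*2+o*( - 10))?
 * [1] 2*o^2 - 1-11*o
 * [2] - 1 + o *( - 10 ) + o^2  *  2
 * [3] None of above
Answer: 1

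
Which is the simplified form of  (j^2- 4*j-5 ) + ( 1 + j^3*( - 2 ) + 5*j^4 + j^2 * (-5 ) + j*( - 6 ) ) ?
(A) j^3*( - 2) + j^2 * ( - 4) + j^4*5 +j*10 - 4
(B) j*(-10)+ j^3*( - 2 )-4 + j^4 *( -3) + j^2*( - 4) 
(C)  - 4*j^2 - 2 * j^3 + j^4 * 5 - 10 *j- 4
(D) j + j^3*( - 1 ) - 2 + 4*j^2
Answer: C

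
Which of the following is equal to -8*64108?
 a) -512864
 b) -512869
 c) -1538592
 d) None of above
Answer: a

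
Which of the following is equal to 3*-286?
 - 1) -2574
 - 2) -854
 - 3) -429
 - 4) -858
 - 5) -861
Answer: 4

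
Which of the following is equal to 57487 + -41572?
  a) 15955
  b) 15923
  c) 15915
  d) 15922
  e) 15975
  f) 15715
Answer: c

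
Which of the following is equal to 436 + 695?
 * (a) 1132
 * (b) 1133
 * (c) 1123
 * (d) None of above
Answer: d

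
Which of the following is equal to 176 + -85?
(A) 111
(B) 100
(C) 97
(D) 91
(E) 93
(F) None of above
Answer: D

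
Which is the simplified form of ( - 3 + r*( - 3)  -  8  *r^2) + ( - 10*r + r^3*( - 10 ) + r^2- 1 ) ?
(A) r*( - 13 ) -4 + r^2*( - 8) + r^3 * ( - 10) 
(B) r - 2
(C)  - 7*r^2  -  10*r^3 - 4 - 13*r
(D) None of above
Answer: C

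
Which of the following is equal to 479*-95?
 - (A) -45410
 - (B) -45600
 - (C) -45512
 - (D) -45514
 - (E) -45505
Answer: E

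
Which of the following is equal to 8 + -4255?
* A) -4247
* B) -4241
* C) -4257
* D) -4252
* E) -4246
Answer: A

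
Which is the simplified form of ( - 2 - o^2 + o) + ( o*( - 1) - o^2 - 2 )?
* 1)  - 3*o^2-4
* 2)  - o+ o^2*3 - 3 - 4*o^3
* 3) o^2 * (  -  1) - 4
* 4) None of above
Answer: 4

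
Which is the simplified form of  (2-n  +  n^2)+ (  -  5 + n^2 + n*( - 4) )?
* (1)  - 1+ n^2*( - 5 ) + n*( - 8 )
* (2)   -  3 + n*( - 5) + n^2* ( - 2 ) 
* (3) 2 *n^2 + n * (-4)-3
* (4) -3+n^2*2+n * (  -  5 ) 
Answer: 4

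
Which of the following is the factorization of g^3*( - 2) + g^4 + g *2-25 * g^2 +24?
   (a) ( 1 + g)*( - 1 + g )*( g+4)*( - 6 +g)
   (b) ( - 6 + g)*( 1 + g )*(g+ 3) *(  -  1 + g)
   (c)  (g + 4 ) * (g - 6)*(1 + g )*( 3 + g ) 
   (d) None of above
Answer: a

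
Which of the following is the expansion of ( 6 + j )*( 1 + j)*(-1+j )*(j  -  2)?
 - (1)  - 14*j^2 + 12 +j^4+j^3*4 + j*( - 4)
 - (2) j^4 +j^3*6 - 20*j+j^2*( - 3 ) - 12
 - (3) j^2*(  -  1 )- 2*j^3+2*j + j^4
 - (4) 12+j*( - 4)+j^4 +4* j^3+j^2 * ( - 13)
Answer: 4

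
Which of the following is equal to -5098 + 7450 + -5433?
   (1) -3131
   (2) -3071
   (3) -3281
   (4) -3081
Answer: 4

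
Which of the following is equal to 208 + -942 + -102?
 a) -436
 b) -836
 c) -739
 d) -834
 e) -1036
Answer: b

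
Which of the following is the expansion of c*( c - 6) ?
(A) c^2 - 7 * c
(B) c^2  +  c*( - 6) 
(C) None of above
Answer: B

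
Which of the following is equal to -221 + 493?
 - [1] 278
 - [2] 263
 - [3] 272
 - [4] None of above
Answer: 3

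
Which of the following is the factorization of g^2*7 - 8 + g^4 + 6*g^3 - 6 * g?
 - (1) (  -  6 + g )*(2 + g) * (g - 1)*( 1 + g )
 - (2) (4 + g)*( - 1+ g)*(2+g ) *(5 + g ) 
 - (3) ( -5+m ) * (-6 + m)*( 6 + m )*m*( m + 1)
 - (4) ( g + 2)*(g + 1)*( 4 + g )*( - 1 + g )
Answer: 4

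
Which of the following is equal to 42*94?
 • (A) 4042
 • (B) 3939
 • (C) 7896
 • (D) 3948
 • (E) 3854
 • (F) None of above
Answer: D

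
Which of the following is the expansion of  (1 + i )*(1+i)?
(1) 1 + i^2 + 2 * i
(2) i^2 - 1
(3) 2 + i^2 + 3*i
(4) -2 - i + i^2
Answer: 1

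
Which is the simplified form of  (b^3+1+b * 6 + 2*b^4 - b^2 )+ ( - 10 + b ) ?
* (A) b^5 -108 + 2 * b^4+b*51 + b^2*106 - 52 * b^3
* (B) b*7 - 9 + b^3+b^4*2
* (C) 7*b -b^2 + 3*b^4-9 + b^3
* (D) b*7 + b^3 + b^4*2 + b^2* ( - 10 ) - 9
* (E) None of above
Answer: E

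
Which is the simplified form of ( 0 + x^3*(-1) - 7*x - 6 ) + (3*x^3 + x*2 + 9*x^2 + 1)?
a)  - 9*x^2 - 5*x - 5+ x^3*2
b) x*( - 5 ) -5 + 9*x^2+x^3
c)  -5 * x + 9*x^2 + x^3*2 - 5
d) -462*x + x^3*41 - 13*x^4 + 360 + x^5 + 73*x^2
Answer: c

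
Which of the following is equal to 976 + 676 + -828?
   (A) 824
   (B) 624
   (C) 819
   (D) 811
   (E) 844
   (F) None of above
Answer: A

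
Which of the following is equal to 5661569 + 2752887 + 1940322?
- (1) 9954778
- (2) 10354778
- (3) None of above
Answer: 2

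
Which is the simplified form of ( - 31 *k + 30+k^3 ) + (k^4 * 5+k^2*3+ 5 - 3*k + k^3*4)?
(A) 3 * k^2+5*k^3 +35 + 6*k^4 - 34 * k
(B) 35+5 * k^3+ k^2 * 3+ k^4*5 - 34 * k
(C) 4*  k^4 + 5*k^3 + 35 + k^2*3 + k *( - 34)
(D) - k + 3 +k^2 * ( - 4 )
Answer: B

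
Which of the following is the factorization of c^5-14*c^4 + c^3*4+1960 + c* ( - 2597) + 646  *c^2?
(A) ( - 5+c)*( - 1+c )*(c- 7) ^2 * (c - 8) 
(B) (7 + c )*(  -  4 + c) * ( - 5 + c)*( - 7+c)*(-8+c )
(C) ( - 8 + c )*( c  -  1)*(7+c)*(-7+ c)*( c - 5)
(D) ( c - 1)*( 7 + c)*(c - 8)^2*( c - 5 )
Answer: C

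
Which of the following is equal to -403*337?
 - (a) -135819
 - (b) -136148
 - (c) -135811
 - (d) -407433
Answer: c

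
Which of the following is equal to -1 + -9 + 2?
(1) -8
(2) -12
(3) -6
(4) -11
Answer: 1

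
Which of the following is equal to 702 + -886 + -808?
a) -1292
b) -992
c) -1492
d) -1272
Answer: b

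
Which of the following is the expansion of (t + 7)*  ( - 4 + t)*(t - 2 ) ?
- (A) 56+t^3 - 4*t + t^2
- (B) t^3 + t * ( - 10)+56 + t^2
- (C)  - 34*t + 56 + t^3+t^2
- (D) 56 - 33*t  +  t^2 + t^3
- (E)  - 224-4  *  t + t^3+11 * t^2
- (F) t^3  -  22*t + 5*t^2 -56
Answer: C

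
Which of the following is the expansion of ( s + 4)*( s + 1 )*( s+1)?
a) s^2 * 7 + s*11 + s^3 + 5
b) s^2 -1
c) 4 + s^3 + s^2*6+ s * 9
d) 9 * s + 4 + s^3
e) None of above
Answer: c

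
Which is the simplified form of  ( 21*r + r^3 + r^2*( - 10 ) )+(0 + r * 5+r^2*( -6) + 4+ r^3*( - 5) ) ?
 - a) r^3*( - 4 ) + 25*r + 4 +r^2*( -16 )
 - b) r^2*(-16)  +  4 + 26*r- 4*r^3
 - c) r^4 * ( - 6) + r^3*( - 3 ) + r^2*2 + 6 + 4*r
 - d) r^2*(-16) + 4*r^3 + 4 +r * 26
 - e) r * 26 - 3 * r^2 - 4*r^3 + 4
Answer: b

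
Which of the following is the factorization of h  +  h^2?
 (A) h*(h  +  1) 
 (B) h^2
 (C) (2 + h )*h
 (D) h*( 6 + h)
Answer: A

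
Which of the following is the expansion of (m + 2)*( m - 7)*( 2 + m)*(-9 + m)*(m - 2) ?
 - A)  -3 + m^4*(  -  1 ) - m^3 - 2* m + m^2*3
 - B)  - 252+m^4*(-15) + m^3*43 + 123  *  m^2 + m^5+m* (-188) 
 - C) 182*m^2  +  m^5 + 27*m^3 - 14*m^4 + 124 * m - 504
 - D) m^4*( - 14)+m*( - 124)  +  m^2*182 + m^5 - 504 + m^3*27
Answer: D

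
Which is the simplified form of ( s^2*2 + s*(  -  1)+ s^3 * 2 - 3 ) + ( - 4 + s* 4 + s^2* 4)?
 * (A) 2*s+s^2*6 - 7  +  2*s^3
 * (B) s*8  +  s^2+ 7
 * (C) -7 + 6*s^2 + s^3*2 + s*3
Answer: C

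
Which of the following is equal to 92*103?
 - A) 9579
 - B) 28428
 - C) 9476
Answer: C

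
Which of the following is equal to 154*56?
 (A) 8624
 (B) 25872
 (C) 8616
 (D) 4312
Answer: A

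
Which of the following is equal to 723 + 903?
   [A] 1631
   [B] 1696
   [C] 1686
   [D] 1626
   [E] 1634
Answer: D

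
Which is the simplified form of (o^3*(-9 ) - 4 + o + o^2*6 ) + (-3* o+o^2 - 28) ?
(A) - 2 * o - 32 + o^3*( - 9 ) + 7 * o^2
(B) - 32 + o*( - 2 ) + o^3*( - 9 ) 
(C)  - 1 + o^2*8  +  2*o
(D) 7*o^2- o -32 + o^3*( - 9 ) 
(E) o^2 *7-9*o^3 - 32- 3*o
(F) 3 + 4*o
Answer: A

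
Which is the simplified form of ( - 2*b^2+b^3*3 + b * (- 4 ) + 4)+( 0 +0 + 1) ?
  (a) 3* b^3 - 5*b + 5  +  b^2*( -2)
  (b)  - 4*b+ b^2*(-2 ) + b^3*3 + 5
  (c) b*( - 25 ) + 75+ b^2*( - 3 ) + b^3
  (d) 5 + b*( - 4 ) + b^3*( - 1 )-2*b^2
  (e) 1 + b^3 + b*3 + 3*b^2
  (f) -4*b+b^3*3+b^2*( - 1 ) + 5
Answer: b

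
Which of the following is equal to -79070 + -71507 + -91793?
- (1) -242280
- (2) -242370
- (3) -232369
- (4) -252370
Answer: 2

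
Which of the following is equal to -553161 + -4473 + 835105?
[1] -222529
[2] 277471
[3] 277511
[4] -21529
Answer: 2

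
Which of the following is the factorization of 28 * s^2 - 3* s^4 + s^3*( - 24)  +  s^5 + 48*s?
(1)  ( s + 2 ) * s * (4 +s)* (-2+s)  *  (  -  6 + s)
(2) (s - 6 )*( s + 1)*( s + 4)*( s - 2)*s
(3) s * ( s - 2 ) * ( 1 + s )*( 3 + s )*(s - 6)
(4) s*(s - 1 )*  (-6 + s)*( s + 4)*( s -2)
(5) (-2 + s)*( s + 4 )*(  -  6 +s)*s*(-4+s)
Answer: 2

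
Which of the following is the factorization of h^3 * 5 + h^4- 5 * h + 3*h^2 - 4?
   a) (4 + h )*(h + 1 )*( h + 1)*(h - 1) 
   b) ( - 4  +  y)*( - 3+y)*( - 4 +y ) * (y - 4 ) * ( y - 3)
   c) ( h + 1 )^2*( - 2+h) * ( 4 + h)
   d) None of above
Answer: a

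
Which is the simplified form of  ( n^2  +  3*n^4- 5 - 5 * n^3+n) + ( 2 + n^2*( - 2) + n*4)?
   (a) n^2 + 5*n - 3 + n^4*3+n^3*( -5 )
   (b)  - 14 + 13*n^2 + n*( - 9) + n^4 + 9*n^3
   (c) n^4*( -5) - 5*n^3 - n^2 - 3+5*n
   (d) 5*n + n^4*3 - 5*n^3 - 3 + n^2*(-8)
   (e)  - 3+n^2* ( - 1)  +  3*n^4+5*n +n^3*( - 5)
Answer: e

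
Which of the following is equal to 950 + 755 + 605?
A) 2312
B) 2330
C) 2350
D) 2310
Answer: D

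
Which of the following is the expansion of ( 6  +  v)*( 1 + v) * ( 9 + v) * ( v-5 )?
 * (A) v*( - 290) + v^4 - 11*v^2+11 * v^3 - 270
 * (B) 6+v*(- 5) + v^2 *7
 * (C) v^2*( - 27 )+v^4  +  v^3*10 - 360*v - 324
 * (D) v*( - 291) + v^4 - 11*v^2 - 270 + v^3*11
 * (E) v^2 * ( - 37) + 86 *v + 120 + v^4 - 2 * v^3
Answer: D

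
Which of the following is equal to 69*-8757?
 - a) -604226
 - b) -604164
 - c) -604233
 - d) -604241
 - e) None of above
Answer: c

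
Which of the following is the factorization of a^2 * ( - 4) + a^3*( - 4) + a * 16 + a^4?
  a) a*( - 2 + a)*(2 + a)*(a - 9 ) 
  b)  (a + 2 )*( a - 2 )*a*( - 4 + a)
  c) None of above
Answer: b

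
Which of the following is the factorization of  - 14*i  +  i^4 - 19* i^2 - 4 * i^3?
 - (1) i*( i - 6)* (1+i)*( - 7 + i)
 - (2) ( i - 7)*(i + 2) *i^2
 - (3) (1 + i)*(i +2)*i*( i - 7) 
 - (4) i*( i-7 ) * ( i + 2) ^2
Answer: 3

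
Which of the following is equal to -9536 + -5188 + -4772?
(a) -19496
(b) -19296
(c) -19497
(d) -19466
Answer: a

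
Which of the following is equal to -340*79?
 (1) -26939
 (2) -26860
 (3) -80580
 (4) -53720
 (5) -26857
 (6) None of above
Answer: 2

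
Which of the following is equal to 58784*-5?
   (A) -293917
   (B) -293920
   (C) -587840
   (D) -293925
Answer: B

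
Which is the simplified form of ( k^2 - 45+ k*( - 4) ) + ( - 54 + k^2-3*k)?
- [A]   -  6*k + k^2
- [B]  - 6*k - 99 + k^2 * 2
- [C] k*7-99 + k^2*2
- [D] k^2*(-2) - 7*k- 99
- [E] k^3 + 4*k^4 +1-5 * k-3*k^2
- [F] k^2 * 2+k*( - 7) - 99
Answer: F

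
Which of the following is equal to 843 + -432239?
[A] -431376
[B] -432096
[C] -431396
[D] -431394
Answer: C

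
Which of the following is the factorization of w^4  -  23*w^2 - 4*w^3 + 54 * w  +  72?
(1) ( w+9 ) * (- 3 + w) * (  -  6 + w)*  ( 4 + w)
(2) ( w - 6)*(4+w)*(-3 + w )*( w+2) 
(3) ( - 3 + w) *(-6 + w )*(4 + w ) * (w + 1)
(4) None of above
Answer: 3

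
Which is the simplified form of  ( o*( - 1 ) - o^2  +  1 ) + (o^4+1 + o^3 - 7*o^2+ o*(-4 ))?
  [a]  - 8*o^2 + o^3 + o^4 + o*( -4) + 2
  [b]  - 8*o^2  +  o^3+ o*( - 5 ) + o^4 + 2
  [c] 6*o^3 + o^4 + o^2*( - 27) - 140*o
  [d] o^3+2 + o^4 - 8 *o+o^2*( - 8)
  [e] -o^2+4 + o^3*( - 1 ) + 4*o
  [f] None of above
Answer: b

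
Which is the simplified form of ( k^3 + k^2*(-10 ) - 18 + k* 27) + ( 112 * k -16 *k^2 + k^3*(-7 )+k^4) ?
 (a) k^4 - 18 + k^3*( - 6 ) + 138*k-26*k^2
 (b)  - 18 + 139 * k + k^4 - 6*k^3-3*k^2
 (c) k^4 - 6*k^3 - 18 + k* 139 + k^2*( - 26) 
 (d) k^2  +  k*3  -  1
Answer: c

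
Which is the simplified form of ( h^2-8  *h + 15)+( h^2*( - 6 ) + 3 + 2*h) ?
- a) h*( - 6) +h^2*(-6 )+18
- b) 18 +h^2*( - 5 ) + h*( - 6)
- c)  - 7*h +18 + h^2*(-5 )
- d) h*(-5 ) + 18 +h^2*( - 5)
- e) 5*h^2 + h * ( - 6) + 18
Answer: b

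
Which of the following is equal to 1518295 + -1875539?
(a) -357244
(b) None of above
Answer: a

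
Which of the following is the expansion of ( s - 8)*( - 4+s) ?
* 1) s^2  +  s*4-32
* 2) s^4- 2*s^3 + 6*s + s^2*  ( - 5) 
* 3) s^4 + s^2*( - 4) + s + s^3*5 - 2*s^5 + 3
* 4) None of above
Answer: 4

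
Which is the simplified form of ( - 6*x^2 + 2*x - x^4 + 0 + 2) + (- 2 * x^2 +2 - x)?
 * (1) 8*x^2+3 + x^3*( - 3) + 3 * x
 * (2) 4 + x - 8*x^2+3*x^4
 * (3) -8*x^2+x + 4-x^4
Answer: 3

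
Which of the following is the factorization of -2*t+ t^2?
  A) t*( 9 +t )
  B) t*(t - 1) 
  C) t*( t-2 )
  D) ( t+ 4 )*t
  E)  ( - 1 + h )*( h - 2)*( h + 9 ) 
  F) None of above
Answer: C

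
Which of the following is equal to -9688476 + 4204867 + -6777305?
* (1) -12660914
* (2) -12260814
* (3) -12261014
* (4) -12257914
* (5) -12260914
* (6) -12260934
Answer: 5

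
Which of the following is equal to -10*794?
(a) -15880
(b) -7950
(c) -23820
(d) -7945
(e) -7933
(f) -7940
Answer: f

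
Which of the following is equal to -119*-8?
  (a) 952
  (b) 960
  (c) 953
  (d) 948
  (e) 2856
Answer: a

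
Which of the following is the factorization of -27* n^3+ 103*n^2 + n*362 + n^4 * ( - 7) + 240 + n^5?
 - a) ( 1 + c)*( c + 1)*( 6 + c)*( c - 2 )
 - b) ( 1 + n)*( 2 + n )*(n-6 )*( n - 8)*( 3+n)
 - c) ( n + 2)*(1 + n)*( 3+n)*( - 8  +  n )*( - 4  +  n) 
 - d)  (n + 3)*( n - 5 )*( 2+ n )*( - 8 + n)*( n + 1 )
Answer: d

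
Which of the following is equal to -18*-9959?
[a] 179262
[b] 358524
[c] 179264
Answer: a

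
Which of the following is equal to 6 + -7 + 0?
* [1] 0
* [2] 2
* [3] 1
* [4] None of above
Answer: 4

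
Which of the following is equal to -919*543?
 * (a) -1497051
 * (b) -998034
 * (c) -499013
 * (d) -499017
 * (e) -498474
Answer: d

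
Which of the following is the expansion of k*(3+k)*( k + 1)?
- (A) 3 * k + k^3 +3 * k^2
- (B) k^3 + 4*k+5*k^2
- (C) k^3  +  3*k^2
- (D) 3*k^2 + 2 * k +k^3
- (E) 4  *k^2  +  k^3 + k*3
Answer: E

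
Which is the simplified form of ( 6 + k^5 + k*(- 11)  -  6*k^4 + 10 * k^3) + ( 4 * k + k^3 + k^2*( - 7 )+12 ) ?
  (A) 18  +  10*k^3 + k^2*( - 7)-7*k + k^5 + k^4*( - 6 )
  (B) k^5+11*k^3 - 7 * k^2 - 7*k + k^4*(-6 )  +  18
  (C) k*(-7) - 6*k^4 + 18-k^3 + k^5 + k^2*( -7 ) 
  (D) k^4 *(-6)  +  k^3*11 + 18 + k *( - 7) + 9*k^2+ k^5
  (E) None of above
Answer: B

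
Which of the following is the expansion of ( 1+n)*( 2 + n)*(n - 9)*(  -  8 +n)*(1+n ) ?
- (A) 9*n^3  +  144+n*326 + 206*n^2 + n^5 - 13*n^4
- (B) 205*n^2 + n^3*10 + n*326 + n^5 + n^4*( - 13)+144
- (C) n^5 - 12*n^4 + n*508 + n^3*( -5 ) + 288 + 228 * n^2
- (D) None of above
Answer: D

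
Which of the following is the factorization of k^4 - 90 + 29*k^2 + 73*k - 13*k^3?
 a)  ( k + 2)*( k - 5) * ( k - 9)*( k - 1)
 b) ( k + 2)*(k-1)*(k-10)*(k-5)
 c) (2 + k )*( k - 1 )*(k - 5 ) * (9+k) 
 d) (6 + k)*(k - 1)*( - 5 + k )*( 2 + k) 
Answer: a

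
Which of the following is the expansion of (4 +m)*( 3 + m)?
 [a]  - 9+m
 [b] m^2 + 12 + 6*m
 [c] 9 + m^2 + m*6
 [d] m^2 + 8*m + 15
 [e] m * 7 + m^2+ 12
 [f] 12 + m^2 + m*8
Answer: e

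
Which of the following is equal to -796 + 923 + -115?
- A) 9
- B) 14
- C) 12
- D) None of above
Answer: C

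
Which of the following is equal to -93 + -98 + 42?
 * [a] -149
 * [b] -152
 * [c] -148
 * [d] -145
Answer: a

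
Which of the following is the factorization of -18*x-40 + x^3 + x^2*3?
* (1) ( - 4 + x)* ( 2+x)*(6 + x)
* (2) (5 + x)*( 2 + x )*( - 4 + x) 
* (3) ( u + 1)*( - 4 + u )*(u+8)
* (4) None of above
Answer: 2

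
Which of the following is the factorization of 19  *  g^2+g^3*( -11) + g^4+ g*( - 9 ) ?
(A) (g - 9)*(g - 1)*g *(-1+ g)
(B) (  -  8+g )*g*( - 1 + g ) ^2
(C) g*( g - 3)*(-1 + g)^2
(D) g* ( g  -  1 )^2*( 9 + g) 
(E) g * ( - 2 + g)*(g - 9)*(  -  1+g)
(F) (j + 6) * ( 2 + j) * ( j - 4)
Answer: A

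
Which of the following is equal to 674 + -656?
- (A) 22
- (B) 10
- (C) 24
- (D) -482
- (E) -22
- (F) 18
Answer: F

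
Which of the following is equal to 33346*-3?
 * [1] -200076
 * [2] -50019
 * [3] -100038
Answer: 3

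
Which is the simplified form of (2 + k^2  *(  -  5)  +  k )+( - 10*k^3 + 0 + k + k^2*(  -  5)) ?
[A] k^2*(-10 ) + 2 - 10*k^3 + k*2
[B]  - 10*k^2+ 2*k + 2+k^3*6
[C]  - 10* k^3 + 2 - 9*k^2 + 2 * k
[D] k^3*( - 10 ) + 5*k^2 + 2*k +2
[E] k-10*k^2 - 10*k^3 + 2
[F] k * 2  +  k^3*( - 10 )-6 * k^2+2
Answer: A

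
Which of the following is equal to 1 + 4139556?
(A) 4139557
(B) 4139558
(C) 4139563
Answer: A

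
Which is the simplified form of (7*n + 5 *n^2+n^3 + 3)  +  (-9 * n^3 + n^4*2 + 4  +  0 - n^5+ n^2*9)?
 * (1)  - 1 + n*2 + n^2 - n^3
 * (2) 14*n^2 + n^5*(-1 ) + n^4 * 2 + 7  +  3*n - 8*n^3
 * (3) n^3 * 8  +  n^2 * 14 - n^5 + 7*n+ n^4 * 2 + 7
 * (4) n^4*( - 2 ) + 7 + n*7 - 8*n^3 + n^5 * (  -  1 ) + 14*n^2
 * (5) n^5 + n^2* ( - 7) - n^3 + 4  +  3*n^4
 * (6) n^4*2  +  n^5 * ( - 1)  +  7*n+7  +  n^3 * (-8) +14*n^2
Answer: 6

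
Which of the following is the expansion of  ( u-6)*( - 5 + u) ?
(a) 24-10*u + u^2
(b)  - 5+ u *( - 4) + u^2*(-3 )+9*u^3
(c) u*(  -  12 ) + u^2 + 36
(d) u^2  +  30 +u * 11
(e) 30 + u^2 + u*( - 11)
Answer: e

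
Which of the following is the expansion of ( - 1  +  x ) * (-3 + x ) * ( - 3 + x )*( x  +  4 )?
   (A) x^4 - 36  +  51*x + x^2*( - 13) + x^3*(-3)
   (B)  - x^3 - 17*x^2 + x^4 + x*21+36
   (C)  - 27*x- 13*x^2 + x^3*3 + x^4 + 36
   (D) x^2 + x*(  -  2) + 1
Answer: A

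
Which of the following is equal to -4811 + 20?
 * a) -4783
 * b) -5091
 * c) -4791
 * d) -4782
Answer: c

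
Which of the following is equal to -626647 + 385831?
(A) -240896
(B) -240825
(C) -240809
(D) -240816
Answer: D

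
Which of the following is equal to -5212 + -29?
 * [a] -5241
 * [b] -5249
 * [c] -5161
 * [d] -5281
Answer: a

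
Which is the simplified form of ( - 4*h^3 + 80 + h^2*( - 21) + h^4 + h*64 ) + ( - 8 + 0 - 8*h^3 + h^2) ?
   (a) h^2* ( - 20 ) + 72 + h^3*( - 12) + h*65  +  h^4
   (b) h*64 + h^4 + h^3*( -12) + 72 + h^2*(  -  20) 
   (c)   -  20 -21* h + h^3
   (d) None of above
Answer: b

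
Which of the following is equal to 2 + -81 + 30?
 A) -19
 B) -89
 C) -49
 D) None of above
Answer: C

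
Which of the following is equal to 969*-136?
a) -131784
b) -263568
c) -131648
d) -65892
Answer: a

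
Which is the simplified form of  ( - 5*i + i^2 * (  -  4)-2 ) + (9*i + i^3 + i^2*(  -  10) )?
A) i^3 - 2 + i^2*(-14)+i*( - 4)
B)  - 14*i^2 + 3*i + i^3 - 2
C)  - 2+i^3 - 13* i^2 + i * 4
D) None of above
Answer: D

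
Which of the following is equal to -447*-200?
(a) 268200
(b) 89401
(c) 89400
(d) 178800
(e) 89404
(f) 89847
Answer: c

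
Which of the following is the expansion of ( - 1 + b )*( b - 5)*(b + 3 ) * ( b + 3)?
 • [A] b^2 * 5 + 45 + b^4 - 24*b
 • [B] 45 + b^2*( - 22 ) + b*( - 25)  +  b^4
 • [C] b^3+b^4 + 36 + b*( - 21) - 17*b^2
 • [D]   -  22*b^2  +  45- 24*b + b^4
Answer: D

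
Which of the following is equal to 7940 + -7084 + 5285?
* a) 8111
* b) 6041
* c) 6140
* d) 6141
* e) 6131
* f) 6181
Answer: d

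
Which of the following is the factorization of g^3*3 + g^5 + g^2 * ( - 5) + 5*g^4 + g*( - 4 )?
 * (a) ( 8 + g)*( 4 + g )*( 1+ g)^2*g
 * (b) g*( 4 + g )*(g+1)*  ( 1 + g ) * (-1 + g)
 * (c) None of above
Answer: b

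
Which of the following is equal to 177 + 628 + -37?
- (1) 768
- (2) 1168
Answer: 1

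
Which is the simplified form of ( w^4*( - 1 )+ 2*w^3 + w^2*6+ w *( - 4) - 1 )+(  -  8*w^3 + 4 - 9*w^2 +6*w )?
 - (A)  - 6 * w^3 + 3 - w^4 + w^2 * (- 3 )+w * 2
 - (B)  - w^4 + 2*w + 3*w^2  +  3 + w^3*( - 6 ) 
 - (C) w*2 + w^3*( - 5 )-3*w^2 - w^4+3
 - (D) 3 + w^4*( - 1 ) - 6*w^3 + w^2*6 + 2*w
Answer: A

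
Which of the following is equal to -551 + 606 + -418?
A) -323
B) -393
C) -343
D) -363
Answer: D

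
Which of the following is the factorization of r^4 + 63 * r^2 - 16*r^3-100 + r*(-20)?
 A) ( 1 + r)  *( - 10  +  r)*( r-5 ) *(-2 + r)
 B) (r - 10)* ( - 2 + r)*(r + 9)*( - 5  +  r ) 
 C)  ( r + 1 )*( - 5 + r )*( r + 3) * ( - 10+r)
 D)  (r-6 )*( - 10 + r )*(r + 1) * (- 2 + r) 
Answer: A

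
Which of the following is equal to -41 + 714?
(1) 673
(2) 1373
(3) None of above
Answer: 1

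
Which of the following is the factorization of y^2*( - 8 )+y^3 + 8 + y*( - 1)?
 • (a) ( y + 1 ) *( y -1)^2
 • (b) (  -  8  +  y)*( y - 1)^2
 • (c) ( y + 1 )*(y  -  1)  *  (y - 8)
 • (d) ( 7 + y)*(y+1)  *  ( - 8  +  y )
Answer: c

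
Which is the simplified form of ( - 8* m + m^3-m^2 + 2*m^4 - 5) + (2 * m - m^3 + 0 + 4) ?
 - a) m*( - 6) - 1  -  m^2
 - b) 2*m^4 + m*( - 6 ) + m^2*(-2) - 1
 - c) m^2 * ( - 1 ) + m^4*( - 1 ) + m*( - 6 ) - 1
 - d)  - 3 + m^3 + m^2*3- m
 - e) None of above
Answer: e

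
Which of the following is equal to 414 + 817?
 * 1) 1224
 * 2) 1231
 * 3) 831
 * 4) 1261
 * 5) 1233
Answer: 2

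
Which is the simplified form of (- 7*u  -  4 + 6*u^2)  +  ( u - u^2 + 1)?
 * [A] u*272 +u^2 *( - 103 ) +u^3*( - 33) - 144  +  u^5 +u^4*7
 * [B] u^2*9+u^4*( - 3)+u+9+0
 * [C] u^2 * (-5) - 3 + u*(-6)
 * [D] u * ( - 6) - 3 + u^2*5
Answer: D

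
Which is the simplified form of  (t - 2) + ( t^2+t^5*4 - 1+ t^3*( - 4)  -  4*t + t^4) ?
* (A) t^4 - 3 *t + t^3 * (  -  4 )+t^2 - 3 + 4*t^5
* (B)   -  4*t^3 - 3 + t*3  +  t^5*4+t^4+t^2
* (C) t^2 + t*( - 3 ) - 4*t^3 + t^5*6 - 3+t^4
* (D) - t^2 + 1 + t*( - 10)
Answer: A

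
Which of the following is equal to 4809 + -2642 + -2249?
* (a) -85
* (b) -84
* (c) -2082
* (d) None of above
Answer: d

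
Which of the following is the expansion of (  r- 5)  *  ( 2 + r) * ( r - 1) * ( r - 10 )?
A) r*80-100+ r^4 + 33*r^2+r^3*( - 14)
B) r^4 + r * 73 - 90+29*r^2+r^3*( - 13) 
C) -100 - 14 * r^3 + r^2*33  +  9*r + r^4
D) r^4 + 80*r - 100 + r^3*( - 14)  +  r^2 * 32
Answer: A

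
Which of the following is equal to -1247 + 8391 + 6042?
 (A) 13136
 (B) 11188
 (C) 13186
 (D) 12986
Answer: C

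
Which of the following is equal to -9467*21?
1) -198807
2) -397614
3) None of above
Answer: 1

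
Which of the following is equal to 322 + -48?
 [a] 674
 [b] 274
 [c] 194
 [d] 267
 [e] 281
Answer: b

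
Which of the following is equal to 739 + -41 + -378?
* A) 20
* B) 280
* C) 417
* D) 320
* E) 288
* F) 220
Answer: D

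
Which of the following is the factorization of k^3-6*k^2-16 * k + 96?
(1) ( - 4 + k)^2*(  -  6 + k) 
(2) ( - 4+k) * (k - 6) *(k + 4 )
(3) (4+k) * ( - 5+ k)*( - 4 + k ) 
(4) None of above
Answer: 2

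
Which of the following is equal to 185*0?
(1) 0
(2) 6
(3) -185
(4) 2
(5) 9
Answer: 1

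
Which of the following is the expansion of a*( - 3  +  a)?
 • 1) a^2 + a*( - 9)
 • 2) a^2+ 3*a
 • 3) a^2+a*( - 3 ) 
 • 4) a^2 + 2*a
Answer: 3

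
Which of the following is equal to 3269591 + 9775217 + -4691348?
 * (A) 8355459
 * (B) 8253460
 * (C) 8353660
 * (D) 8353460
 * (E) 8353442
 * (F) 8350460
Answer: D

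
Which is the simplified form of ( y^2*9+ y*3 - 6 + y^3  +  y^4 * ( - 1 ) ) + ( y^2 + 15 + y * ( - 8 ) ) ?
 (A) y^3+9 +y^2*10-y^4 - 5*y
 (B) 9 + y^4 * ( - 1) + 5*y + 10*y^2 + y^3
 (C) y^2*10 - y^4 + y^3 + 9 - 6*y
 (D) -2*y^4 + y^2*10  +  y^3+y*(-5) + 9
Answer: A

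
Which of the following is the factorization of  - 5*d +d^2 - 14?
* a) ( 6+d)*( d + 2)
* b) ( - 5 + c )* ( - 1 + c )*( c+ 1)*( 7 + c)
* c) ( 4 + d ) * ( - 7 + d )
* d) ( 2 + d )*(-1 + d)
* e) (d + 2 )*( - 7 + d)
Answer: e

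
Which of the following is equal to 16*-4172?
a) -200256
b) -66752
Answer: b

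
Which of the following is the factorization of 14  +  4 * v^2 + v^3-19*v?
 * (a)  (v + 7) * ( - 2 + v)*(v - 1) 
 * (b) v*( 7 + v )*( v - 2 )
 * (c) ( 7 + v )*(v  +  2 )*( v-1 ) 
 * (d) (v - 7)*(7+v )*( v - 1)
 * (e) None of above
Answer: a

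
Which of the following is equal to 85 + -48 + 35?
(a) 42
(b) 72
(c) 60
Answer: b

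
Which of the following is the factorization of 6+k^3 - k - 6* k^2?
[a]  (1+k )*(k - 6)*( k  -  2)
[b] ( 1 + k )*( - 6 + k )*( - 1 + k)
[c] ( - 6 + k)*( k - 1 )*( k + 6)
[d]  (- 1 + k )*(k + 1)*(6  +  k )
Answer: b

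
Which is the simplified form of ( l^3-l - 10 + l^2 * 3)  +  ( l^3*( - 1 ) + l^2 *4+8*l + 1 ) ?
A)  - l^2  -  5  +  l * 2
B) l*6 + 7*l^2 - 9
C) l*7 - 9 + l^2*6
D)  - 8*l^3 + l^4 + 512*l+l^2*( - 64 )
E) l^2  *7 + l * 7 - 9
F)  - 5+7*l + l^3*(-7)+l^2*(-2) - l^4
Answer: E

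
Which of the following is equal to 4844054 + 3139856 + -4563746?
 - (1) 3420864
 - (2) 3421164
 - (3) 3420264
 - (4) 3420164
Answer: 4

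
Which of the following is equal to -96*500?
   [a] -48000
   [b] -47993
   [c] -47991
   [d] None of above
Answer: a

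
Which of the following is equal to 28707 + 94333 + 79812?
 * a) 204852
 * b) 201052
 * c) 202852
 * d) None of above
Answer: c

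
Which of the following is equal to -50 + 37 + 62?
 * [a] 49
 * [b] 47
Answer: a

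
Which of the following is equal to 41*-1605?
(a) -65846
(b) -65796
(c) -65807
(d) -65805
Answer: d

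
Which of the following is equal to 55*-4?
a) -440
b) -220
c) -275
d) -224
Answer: b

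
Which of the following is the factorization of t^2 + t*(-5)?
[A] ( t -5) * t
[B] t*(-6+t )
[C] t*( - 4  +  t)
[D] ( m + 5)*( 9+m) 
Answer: A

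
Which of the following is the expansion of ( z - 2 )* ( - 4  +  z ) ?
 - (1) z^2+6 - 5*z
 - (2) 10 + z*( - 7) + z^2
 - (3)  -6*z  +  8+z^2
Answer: 3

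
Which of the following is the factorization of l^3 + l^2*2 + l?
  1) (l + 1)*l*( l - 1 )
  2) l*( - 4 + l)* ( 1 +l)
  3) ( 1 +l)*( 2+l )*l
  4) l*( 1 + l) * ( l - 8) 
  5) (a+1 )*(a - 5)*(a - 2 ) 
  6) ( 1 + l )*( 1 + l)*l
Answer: 6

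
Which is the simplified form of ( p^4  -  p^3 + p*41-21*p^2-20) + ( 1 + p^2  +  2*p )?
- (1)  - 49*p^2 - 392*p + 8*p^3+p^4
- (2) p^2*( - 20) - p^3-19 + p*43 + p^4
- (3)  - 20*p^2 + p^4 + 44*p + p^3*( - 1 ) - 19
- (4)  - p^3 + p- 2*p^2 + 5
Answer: 2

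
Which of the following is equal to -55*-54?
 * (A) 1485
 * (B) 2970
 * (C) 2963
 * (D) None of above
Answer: B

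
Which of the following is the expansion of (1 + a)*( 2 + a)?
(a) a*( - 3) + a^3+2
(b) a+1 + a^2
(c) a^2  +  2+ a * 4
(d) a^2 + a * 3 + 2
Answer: d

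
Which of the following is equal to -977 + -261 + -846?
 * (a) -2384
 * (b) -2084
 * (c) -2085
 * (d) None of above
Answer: b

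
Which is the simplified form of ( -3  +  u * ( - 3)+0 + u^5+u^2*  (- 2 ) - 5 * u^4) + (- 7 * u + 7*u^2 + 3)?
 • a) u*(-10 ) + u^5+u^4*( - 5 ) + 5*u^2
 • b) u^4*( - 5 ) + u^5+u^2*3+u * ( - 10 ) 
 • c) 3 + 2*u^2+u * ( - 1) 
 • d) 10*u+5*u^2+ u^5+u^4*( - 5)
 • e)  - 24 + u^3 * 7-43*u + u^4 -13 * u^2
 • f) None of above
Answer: a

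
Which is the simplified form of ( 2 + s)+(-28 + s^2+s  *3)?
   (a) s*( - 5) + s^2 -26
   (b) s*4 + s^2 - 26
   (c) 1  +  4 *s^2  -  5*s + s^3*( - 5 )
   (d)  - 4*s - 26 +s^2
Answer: b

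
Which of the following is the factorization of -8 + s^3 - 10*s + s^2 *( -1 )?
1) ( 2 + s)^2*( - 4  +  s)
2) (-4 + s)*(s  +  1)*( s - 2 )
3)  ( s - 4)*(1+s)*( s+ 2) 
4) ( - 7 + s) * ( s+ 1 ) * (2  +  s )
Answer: 3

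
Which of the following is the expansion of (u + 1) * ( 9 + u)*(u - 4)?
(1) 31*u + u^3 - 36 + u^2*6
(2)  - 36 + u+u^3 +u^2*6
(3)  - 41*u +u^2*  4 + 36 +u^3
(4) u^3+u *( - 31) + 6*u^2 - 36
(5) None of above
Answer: 4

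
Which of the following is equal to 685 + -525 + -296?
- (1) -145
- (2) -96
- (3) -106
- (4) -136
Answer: 4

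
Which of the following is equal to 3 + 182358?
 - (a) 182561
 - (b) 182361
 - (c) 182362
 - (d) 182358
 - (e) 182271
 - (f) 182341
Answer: b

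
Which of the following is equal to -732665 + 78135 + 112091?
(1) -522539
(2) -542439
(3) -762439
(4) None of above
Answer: 2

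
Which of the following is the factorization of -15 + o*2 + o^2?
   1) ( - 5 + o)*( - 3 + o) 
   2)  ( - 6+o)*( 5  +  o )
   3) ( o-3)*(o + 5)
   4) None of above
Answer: 3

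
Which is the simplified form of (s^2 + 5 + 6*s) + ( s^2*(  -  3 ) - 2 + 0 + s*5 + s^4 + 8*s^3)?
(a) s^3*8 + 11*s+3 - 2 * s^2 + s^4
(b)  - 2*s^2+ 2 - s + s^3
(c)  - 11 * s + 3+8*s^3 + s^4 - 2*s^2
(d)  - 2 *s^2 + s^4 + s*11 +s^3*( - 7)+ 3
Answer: a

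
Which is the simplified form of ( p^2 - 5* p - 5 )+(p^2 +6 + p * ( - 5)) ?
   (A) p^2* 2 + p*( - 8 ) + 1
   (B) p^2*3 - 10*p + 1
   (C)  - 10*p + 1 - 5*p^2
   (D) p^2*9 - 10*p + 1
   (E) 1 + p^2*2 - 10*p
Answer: E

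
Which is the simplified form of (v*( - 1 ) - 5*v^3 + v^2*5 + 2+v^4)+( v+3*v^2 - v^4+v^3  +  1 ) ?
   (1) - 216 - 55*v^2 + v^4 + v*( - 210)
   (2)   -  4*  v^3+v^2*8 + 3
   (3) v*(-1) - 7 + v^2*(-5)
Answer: 2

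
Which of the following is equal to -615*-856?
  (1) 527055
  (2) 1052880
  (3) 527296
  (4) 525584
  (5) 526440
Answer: 5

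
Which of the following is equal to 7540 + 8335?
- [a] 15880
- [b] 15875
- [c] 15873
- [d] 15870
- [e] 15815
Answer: b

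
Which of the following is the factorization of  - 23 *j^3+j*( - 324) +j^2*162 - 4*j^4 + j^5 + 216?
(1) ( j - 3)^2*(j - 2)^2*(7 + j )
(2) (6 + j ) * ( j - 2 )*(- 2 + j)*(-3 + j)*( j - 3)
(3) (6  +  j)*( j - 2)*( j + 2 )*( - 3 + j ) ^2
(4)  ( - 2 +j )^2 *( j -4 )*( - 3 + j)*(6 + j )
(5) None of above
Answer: 2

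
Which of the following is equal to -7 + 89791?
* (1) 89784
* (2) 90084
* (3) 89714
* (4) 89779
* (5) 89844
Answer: 1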